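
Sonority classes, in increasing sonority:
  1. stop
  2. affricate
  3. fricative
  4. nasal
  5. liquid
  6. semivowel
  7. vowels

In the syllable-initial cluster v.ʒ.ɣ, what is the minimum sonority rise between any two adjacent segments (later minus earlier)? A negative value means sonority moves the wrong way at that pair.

/v/: fricative = 3.
/ʒ/: fricative = 3.
/ɣ/: fricative = 3.
/v/→/ʒ/: change +0.
/ʒ/→/ɣ/: change +0.
Minimum = 0.

0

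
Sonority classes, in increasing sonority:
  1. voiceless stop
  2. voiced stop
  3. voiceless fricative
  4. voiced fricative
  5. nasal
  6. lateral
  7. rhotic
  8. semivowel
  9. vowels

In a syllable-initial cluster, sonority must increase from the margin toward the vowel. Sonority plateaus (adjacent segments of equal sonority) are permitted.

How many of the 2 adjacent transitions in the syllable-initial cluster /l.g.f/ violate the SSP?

/l/ — lateral, sonority 6.
/g/ — voiced stop, sonority 2.
/f/ — voiceless fricative, sonority 3.
/l/→/g/: 6→2 (does not rise) — violation.
/g/→/f/: 2→3 (rises) — ok.

1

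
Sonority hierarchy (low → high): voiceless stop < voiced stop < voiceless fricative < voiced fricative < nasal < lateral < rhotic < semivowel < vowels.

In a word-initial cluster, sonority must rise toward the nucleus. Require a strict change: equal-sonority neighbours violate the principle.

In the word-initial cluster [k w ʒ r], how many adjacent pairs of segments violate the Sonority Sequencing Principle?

/k/ is a voiceless stop (sonority 1).
/w/ is a semivowel (sonority 8).
/ʒ/ is a voiced fricative (sonority 4).
/r/ is a rhotic (sonority 7).
/k/→/w/: 1→8 (rises) — ok.
/w/→/ʒ/: 8→4 (does not rise) — violation.
/ʒ/→/r/: 4→7 (rises) — ok.

1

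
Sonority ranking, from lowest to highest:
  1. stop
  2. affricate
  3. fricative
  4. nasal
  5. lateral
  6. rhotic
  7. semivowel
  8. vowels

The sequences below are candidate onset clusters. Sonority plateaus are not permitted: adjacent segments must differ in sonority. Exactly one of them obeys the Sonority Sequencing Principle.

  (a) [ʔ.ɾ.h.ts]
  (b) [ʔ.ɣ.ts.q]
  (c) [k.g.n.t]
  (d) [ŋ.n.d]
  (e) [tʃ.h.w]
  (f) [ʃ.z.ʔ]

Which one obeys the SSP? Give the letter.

(a) sonority 1-6-3-2: ill-formed.
(b) sonority 1-3-2-1: ill-formed.
(c) sonority 1-1-4-1: ill-formed.
(d) sonority 4-4-1: ill-formed.
(e) sonority 2-3-7: well-formed.
(f) sonority 3-3-1: ill-formed.

e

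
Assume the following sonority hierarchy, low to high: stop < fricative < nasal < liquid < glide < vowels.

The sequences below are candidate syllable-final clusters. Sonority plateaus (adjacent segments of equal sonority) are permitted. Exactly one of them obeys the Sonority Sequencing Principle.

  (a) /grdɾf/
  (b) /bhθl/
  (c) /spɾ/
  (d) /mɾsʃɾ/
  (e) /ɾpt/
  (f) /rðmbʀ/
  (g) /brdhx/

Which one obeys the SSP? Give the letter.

e

(a) 1-4-1-4-2 → violates
(b) 1-2-2-4 → violates
(c) 2-1-4 → violates
(d) 3-4-2-2-4 → violates
(e) 4-1-1 → obeys
(f) 4-2-3-1-4 → violates
(g) 1-4-1-2-2 → violates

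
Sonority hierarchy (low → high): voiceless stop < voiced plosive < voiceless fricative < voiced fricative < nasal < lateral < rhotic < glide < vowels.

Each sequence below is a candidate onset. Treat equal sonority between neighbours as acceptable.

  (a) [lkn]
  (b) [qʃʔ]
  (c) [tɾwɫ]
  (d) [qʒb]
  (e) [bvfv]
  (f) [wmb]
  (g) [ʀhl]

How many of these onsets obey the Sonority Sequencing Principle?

(a) sonority 6-1-5: ill-formed.
(b) sonority 1-3-1: ill-formed.
(c) sonority 1-7-8-6: ill-formed.
(d) sonority 1-4-2: ill-formed.
(e) sonority 2-4-3-4: ill-formed.
(f) sonority 8-5-2: ill-formed.
(g) sonority 7-3-6: ill-formed.

0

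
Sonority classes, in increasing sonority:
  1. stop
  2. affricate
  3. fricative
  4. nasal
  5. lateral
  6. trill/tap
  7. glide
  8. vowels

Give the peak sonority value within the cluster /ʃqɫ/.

5

/ʃ/ — fricative, sonority 3.
/q/ — stop, sonority 1.
/ɫ/ — lateral, sonority 5.
The maximum is 5.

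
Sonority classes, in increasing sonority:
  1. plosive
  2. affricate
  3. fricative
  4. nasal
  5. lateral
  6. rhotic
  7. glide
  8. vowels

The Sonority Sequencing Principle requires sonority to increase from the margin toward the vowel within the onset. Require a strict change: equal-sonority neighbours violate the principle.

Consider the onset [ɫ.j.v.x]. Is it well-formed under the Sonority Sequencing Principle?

/ɫ/ — lateral, sonority 5.
/j/ — glide, sonority 7.
/v/ — fricative, sonority 3.
/x/ — fricative, sonority 3.
The profile is 5-7-3-3. Between /j/ (7) and /v/ (3) sonority does not rise, so the cluster violates the SSP.

no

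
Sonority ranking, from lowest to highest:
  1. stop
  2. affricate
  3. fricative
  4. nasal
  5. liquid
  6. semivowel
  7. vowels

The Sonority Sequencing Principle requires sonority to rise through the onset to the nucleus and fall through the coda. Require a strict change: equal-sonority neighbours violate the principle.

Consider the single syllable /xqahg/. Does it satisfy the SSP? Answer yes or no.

no

Onset: /x/ is a fricative (sonority 3), /q/ is a stop (sonority 1); then the nucleus /a/ (sonority 7).
Onset profile 3-1-7 — does not strictly rise throughout.
Coda: /h/ is a fricative (sonority 3), /g/ is a stop (sonority 1).
Coda profile 7-3-1 — falls from the nucleus.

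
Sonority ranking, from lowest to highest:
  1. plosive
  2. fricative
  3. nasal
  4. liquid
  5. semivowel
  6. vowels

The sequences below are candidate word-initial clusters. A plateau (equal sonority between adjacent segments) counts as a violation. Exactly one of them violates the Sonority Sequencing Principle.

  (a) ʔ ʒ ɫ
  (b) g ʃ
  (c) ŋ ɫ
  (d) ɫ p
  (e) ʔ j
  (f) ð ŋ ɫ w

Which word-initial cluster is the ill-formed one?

(a) 1-2-4 → obeys
(b) 1-2 → obeys
(c) 3-4 → obeys
(d) 4-1 → violates
(e) 1-5 → obeys
(f) 2-3-4-5 → obeys

d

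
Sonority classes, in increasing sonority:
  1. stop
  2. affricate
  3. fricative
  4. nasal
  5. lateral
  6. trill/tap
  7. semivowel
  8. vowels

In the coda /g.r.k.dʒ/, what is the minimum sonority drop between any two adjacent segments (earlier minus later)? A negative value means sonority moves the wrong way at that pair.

/g/ — stop, sonority 1.
/r/ — trill/tap, sonority 6.
/k/ — stop, sonority 1.
/dʒ/ — affricate, sonority 2.
/g/→/r/: change -5.
/r/→/k/: change +5.
/k/→/dʒ/: change -1.
Minimum = -5.

-5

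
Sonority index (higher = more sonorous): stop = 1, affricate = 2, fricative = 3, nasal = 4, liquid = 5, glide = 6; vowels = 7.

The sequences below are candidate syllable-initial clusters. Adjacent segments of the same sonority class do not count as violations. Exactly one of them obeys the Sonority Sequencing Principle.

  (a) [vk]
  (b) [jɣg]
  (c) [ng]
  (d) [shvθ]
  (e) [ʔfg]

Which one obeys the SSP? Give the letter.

(a) sonority 3-1: ill-formed.
(b) sonority 6-3-1: ill-formed.
(c) sonority 4-1: ill-formed.
(d) sonority 3-3-3-3: well-formed.
(e) sonority 1-3-1: ill-formed.

d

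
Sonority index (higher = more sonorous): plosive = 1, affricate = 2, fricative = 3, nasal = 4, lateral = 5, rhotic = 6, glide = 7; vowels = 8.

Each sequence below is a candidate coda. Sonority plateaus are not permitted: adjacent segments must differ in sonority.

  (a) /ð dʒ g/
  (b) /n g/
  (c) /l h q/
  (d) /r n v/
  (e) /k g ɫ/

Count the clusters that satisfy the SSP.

4

(a) sonority 3-2-1: well-formed.
(b) sonority 4-1: well-formed.
(c) sonority 5-3-1: well-formed.
(d) sonority 6-4-3: well-formed.
(e) sonority 1-1-5: ill-formed.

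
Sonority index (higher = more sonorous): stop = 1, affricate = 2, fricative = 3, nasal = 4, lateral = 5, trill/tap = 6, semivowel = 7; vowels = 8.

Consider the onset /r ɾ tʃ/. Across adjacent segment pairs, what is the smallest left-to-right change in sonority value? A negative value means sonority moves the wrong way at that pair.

-4

/r/: trill/tap = 6.
/ɾ/: trill/tap = 6.
/tʃ/: affricate = 2.
/r/→/ɾ/: change +0.
/ɾ/→/tʃ/: change -4.
Minimum = -4.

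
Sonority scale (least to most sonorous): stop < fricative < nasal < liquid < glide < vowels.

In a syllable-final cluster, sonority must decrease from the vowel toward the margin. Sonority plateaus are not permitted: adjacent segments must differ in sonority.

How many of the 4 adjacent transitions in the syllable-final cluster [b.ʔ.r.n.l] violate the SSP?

3

/b/ — stop, sonority 1.
/ʔ/ — stop, sonority 1.
/r/ — liquid, sonority 4.
/n/ — nasal, sonority 3.
/l/ — liquid, sonority 4.
/b/→/ʔ/: 1→1 (plateau) — violation.
/ʔ/→/r/: 1→4 (does not fall) — violation.
/r/→/n/: 4→3 (falls) — ok.
/n/→/l/: 3→4 (does not fall) — violation.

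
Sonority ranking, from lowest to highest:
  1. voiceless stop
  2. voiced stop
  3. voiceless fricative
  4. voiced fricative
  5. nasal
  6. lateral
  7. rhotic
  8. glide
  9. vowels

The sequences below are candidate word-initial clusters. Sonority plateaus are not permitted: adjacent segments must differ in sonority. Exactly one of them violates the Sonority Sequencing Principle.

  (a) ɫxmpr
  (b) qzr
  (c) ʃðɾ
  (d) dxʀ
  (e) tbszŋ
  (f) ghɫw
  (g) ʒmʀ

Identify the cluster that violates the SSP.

(a) 6-3-5-1-7 → violates
(b) 1-4-7 → obeys
(c) 3-4-7 → obeys
(d) 2-3-7 → obeys
(e) 1-2-3-4-5 → obeys
(f) 2-3-6-8 → obeys
(g) 4-5-7 → obeys

a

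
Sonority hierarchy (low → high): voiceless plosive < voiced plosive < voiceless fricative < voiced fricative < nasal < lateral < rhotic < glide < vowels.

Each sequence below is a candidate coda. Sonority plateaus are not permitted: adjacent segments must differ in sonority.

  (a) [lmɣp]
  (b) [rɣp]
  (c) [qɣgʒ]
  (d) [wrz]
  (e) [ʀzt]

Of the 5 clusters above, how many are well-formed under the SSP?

4

(a) 6-5-4-1 → obeys
(b) 7-4-1 → obeys
(c) 1-4-2-4 → violates
(d) 8-7-4 → obeys
(e) 7-4-1 → obeys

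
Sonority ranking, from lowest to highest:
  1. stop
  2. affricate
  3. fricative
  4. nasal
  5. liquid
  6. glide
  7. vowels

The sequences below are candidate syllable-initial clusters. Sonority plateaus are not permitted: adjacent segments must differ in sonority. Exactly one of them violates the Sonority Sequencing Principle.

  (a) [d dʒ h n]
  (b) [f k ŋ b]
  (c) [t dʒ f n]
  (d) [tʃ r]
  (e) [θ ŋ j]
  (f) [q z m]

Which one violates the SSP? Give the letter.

(a) sonority 1-2-3-4: well-formed.
(b) sonority 3-1-4-1: ill-formed.
(c) sonority 1-2-3-4: well-formed.
(d) sonority 2-5: well-formed.
(e) sonority 3-4-6: well-formed.
(f) sonority 1-3-4: well-formed.

b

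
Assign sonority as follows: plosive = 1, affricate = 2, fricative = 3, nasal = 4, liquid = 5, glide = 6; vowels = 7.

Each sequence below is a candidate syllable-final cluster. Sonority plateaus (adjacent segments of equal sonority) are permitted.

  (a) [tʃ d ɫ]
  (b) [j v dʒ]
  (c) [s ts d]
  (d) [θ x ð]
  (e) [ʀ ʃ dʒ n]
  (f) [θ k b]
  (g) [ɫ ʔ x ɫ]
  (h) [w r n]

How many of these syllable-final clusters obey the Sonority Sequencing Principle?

5

(a) sonority 2-1-5: ill-formed.
(b) sonority 6-3-2: well-formed.
(c) sonority 3-2-1: well-formed.
(d) sonority 3-3-3: well-formed.
(e) sonority 5-3-2-4: ill-formed.
(f) sonority 3-1-1: well-formed.
(g) sonority 5-1-3-5: ill-formed.
(h) sonority 6-5-4: well-formed.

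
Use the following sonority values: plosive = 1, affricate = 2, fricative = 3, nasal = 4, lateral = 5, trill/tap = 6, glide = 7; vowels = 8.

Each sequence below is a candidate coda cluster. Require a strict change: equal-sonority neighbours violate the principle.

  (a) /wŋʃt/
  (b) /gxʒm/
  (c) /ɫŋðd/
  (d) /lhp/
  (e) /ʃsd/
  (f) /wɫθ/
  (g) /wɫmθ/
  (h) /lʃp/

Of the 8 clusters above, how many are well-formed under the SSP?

6

(a) /wŋʃt/: profile 7-4-3-1 — obeys.
(b) /gxʒm/: profile 1-3-3-4 — violates.
(c) /ɫŋðd/: profile 5-4-3-1 — obeys.
(d) /lhp/: profile 5-3-1 — obeys.
(e) /ʃsd/: profile 3-3-1 — violates.
(f) /wɫθ/: profile 7-5-3 — obeys.
(g) /wɫmθ/: profile 7-5-4-3 — obeys.
(h) /lʃp/: profile 5-3-1 — obeys.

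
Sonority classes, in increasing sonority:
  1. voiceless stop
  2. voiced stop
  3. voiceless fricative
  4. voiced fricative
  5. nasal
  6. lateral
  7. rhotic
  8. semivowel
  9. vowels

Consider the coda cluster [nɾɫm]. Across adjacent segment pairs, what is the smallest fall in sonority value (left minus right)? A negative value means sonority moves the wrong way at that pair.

/n/ is a nasal (sonority 5).
/ɾ/ is a rhotic (sonority 7).
/ɫ/ is a lateral (sonority 6).
/m/ is a nasal (sonority 5).
/n/→/ɾ/: change -2.
/ɾ/→/ɫ/: change +1.
/ɫ/→/m/: change +1.
Minimum = -2.

-2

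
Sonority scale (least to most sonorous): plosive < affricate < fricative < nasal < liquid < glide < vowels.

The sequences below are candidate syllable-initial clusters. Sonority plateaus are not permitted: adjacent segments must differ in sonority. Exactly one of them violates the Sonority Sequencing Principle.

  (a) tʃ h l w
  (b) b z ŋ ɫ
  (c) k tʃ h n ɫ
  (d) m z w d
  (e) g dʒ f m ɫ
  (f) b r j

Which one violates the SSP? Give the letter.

d

(a) 2-3-5-6 → obeys
(b) 1-3-4-5 → obeys
(c) 1-2-3-4-5 → obeys
(d) 4-3-6-1 → violates
(e) 1-2-3-4-5 → obeys
(f) 1-5-6 → obeys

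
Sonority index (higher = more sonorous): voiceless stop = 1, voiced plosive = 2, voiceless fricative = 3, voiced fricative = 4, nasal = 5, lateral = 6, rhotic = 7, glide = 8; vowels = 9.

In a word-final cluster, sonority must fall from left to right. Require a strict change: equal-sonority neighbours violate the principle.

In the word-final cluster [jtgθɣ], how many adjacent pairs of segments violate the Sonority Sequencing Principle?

3

/j/ is a glide (sonority 8).
/t/ is a voiceless stop (sonority 1).
/g/ is a voiced plosive (sonority 2).
/θ/ is a voiceless fricative (sonority 3).
/ɣ/ is a voiced fricative (sonority 4).
/j/→/t/: 8→1 (falls) — ok.
/t/→/g/: 1→2 (does not fall) — violation.
/g/→/θ/: 2→3 (does not fall) — violation.
/θ/→/ɣ/: 3→4 (does not fall) — violation.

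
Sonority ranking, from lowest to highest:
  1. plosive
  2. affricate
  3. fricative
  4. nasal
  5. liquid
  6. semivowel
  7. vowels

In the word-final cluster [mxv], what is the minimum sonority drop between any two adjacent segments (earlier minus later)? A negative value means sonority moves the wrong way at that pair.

0

/m/ is a nasal (sonority 4).
/x/ is a fricative (sonority 3).
/v/ is a fricative (sonority 3).
/m/→/x/: change +1.
/x/→/v/: change +0.
Minimum = 0.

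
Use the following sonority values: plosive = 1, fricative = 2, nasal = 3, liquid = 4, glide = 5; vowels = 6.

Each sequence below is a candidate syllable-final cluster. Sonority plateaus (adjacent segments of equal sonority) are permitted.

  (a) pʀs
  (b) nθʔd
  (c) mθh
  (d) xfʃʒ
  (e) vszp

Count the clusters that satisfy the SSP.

(a) 1-4-2 → violates
(b) 3-2-1-1 → obeys
(c) 3-2-2 → obeys
(d) 2-2-2-2 → obeys
(e) 2-2-2-1 → obeys

4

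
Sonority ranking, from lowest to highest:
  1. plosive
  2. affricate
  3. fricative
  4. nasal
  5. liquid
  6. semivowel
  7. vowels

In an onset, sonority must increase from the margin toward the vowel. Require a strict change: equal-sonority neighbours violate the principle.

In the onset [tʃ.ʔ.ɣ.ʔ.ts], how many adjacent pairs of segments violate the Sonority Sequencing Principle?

2

/tʃ/ is an affricate (sonority 2).
/ʔ/ is a plosive (sonority 1).
/ɣ/ is a fricative (sonority 3).
/ʔ/ is a plosive (sonority 1).
/ts/ is an affricate (sonority 2).
/tʃ/→/ʔ/: 2→1 (does not rise) — violation.
/ʔ/→/ɣ/: 1→3 (rises) — ok.
/ɣ/→/ʔ/: 3→1 (does not rise) — violation.
/ʔ/→/ts/: 1→2 (rises) — ok.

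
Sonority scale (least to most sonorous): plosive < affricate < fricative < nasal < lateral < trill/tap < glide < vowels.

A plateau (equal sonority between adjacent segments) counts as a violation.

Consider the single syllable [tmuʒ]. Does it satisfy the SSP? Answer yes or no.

Onset: /t/ is a plosive (sonority 1), /m/ is a nasal (sonority 4); then the nucleus /u/ (sonority 8).
Onset profile 1-4-8 — rises to the nucleus.
Coda: /ʒ/ is a fricative (sonority 3).
Coda profile 8-3 — falls from the nucleus.

yes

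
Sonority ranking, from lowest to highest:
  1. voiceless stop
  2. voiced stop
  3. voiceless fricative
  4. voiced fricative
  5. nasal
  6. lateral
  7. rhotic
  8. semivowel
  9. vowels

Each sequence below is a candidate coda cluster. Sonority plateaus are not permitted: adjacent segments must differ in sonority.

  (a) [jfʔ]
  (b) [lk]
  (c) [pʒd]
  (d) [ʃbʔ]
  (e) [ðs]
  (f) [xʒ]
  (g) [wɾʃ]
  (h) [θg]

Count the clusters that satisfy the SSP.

(a) [jfʔ]: profile 8-3-1 — obeys.
(b) [lk]: profile 6-1 — obeys.
(c) [pʒd]: profile 1-4-2 — violates.
(d) [ʃbʔ]: profile 3-2-1 — obeys.
(e) [ðs]: profile 4-3 — obeys.
(f) [xʒ]: profile 3-4 — violates.
(g) [wɾʃ]: profile 8-7-3 — obeys.
(h) [θg]: profile 3-2 — obeys.

6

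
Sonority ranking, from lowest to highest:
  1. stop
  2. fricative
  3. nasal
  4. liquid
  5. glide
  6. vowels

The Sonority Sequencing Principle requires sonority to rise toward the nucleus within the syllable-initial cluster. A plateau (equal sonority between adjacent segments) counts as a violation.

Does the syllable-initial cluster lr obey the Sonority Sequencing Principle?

no

/l/: liquid = 4.
/r/: liquid = 4.
The profile is 4-4. Between /l/ (4) and /r/ (4) sonority does not rise, so the cluster violates the SSP.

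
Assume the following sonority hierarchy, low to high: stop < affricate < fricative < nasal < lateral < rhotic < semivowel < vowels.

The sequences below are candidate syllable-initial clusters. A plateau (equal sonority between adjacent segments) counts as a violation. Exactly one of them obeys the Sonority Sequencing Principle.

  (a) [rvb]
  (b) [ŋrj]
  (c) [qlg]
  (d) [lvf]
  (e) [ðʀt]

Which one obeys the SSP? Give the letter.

b

(a) sonority 6-3-1: ill-formed.
(b) sonority 4-6-7: well-formed.
(c) sonority 1-5-1: ill-formed.
(d) sonority 5-3-3: ill-formed.
(e) sonority 3-6-1: ill-formed.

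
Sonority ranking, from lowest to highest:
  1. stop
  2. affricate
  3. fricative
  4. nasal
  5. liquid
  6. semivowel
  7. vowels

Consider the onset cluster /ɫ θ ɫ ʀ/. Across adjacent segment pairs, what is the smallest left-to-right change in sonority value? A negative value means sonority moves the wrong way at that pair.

-2

/ɫ/ — liquid, sonority 5.
/θ/ — fricative, sonority 3.
/ɫ/ — liquid, sonority 5.
/ʀ/ — liquid, sonority 5.
/ɫ/→/θ/: change -2.
/θ/→/ɫ/: change +2.
/ɫ/→/ʀ/: change +0.
Minimum = -2.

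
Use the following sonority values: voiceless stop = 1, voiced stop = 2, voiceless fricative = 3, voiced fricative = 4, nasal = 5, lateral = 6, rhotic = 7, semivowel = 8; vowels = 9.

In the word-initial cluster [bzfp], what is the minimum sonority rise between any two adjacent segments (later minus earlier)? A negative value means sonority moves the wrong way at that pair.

/b/ is a voiced stop (sonority 2).
/z/ is a voiced fricative (sonority 4).
/f/ is a voiceless fricative (sonority 3).
/p/ is a voiceless stop (sonority 1).
/b/→/z/: change +2.
/z/→/f/: change -1.
/f/→/p/: change -2.
Minimum = -2.

-2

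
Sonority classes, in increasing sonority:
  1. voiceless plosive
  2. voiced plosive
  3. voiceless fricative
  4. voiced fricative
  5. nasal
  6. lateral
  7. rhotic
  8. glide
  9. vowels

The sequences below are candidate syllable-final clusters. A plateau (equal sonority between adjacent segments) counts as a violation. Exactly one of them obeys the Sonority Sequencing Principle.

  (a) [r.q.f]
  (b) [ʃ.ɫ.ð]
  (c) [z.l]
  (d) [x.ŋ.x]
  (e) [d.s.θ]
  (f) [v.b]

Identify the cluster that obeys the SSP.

(a) [r.q.f]: profile 7-1-3 — violates.
(b) [ʃ.ɫ.ð]: profile 3-6-4 — violates.
(c) [z.l]: profile 4-6 — violates.
(d) [x.ŋ.x]: profile 3-5-3 — violates.
(e) [d.s.θ]: profile 2-3-3 — violates.
(f) [v.b]: profile 4-2 — obeys.

f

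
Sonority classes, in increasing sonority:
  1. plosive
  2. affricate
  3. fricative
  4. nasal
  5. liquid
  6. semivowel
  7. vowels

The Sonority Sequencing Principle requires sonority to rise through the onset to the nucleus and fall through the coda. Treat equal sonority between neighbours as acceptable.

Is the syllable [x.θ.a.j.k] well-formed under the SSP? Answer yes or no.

Onset: /x/ is a fricative (sonority 3), /θ/ is a fricative (sonority 3); then the nucleus /a/ (sonority 7).
Onset profile 3-3-7 — rises to the nucleus.
Coda: /j/ is a semivowel (sonority 6), /k/ is a plosive (sonority 1).
Coda profile 7-6-1 — falls from the nucleus.

yes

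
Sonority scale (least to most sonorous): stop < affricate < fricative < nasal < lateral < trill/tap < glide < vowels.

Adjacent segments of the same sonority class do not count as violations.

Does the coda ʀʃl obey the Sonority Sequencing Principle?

/ʀ/ is a trill/tap (sonority 6).
/ʃ/ is a fricative (sonority 3).
/l/ is a lateral (sonority 5).
The profile is 6-3-5. Between /ʃ/ (3) and /l/ (5) sonority does not fall, so the cluster violates the SSP.

no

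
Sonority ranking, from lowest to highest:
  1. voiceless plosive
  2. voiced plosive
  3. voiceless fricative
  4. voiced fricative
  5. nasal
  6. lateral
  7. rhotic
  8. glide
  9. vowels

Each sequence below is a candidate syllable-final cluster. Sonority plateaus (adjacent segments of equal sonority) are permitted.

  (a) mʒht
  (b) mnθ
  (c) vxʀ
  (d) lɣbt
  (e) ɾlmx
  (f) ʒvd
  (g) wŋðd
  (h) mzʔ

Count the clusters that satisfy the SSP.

(a) 5-4-3-1 → obeys
(b) 5-5-3 → obeys
(c) 4-3-7 → violates
(d) 6-4-2-1 → obeys
(e) 7-6-5-3 → obeys
(f) 4-4-2 → obeys
(g) 8-5-4-2 → obeys
(h) 5-4-1 → obeys

7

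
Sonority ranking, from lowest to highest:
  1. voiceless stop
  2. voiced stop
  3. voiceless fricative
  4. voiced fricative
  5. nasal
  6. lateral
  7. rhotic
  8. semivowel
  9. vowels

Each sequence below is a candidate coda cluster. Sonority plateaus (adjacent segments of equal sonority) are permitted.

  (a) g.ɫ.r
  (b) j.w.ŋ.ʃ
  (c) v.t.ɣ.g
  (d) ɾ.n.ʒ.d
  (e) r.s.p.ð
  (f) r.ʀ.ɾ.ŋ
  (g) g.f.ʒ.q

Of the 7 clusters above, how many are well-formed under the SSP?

(a) g.ɫ.r: profile 2-6-7 — violates.
(b) j.w.ŋ.ʃ: profile 8-8-5-3 — obeys.
(c) v.t.ɣ.g: profile 4-1-4-2 — violates.
(d) ɾ.n.ʒ.d: profile 7-5-4-2 — obeys.
(e) r.s.p.ð: profile 7-3-1-4 — violates.
(f) r.ʀ.ɾ.ŋ: profile 7-7-7-5 — obeys.
(g) g.f.ʒ.q: profile 2-3-4-1 — violates.

3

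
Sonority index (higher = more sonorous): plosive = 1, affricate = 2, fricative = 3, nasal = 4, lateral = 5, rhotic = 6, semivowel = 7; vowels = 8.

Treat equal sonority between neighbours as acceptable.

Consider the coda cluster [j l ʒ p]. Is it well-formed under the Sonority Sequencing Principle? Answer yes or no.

/j/: semivowel = 7.
/l/: lateral = 5.
/ʒ/: fricative = 3.
/p/: plosive = 1.
The profile 7-5-3-1 strictly falls, so the coda cluster satisfies the SSP.

yes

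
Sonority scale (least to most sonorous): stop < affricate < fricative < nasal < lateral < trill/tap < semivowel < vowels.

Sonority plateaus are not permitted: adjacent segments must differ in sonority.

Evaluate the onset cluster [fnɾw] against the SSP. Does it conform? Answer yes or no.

yes

/f/ — fricative, sonority 3.
/n/ — nasal, sonority 4.
/ɾ/ — trill/tap, sonority 6.
/w/ — semivowel, sonority 7.
The profile 3-4-6-7 strictly rises, so the onset cluster satisfies the SSP.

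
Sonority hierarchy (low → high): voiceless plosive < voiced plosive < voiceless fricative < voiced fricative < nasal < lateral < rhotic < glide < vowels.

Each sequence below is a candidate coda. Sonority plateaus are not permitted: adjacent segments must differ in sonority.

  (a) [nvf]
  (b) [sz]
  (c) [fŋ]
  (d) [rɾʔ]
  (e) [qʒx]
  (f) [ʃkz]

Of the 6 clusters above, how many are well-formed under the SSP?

(a) [nvf]: profile 5-4-3 — obeys.
(b) [sz]: profile 3-4 — violates.
(c) [fŋ]: profile 3-5 — violates.
(d) [rɾʔ]: profile 7-7-1 — violates.
(e) [qʒx]: profile 1-4-3 — violates.
(f) [ʃkz]: profile 3-1-4 — violates.

1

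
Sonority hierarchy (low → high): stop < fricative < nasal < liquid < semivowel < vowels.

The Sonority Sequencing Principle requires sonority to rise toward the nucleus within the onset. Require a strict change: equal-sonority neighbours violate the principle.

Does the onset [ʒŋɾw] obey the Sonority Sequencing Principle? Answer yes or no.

/ʒ/: fricative = 2.
/ŋ/: nasal = 3.
/ɾ/: liquid = 4.
/w/: semivowel = 5.
The profile 2-3-4-5 strictly rises, so the onset satisfies the SSP.

yes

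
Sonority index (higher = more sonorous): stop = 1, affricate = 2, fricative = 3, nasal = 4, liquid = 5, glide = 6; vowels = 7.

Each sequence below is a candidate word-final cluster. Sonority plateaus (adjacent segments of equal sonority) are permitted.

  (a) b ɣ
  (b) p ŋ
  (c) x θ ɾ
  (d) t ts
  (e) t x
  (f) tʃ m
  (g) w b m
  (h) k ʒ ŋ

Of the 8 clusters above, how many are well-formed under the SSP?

(a) sonority 1-3: ill-formed.
(b) sonority 1-4: ill-formed.
(c) sonority 3-3-5: ill-formed.
(d) sonority 1-2: ill-formed.
(e) sonority 1-3: ill-formed.
(f) sonority 2-4: ill-formed.
(g) sonority 6-1-4: ill-formed.
(h) sonority 1-3-4: ill-formed.

0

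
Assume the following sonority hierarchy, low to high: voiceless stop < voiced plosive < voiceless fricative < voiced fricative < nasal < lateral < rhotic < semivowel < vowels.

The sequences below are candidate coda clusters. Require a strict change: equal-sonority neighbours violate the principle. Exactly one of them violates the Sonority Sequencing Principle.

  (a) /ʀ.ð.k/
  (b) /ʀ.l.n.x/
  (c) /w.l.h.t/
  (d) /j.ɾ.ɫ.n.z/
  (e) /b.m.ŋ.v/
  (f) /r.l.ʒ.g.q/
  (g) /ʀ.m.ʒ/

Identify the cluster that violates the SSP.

e

(a) /ʀ.ð.k/: profile 7-4-1 — obeys.
(b) /ʀ.l.n.x/: profile 7-6-5-3 — obeys.
(c) /w.l.h.t/: profile 8-6-3-1 — obeys.
(d) /j.ɾ.ɫ.n.z/: profile 8-7-6-5-4 — obeys.
(e) /b.m.ŋ.v/: profile 2-5-5-4 — violates.
(f) /r.l.ʒ.g.q/: profile 7-6-4-2-1 — obeys.
(g) /ʀ.m.ʒ/: profile 7-5-4 — obeys.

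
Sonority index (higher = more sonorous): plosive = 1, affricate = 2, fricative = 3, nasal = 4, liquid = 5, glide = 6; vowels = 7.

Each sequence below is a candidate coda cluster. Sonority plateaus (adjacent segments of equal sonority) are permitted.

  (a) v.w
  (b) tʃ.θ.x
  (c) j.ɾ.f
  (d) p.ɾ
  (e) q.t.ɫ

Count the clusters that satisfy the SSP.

1

(a) sonority 3-6: ill-formed.
(b) sonority 2-3-3: ill-formed.
(c) sonority 6-5-3: well-formed.
(d) sonority 1-5: ill-formed.
(e) sonority 1-1-5: ill-formed.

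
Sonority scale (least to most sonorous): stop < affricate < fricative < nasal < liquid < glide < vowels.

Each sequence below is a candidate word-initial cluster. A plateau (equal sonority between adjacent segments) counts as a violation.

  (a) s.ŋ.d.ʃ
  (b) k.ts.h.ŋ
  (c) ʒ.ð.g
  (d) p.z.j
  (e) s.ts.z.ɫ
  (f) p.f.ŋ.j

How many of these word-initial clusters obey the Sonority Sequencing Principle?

(a) s.ŋ.d.ʃ: profile 3-4-1-3 — violates.
(b) k.ts.h.ŋ: profile 1-2-3-4 — obeys.
(c) ʒ.ð.g: profile 3-3-1 — violates.
(d) p.z.j: profile 1-3-6 — obeys.
(e) s.ts.z.ɫ: profile 3-2-3-5 — violates.
(f) p.f.ŋ.j: profile 1-3-4-6 — obeys.

3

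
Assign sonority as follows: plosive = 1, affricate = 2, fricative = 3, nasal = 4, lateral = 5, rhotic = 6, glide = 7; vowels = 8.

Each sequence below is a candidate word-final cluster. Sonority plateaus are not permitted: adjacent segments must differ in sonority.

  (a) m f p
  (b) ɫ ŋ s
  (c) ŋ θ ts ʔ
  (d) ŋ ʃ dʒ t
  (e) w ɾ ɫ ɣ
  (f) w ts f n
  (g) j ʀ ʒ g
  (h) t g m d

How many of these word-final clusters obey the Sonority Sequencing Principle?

6

(a) 4-3-1 → obeys
(b) 5-4-3 → obeys
(c) 4-3-2-1 → obeys
(d) 4-3-2-1 → obeys
(e) 7-6-5-3 → obeys
(f) 7-2-3-4 → violates
(g) 7-6-3-1 → obeys
(h) 1-1-4-1 → violates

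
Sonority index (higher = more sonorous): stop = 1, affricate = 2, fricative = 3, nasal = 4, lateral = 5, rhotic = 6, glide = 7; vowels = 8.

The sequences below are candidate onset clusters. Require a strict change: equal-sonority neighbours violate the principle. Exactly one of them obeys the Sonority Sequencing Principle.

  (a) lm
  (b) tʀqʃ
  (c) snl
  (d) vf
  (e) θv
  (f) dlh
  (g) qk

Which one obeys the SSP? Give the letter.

c

(a) lm: profile 5-4 — violates.
(b) tʀqʃ: profile 1-6-1-3 — violates.
(c) snl: profile 3-4-5 — obeys.
(d) vf: profile 3-3 — violates.
(e) θv: profile 3-3 — violates.
(f) dlh: profile 1-5-3 — violates.
(g) qk: profile 1-1 — violates.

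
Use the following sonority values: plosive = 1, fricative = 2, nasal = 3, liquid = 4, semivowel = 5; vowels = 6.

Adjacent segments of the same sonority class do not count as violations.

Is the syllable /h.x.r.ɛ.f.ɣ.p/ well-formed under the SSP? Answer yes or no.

Onset: /h/ is a fricative (sonority 2), /x/ is a fricative (sonority 2), /r/ is a liquid (sonority 4); then the nucleus /ɛ/ (sonority 6).
Onset profile 2-2-4-6 — rises to the nucleus.
Coda: /f/ is a fricative (sonority 2), /ɣ/ is a fricative (sonority 2), /p/ is a plosive (sonority 1).
Coda profile 6-2-2-1 — falls from the nucleus.

yes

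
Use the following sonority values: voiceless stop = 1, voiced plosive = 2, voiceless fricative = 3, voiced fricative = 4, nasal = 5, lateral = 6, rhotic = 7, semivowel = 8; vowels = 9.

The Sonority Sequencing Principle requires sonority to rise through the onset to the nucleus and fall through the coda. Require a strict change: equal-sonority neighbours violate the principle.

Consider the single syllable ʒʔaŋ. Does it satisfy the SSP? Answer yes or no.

Onset: /ʒ/ is a voiced fricative (sonority 4), /ʔ/ is a voiceless stop (sonority 1); then the nucleus /a/ (sonority 9).
Onset profile 4-1-9 — does not strictly rise throughout.
Coda: /ŋ/ is a nasal (sonority 5).
Coda profile 9-5 — falls from the nucleus.

no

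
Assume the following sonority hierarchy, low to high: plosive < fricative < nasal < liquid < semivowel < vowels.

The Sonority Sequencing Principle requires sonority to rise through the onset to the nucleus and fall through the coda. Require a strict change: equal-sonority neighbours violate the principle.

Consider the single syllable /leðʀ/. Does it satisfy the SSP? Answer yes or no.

Onset: /l/ is a liquid (sonority 4); then the nucleus /e/ (sonority 6).
Onset profile 4-6 — rises to the nucleus.
Coda: /ð/ is a fricative (sonority 2), /ʀ/ is a liquid (sonority 4).
Coda profile 6-2-4 — does not strictly fall throughout.

no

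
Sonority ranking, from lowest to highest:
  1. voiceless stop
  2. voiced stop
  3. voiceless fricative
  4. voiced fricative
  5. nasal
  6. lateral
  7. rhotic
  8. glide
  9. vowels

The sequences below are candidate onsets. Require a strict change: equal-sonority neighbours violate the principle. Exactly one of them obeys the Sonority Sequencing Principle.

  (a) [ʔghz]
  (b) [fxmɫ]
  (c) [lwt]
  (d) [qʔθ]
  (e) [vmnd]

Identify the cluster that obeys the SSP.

(a) [ʔghz]: profile 1-2-3-4 — obeys.
(b) [fxmɫ]: profile 3-3-5-6 — violates.
(c) [lwt]: profile 6-8-1 — violates.
(d) [qʔθ]: profile 1-1-3 — violates.
(e) [vmnd]: profile 4-5-5-2 — violates.

a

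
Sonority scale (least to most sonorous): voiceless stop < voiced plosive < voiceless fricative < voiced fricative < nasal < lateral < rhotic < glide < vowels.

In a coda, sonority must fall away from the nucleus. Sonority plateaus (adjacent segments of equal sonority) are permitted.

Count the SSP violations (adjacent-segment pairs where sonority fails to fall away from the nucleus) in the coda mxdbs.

1

/m/ is a nasal (sonority 5).
/x/ is a voiceless fricative (sonority 3).
/d/ is a voiced plosive (sonority 2).
/b/ is a voiced plosive (sonority 2).
/s/ is a voiceless fricative (sonority 3).
/m/→/x/: 5→3 (falls) — ok.
/x/→/d/: 3→2 (falls) — ok.
/d/→/b/: 2→2 (plateau, allowed) — ok.
/b/→/s/: 2→3 (does not fall) — violation.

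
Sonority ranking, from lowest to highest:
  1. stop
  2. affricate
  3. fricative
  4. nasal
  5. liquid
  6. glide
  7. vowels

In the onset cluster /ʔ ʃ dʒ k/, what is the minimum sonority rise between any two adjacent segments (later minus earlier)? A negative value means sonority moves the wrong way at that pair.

/ʔ/ is a stop (sonority 1).
/ʃ/ is a fricative (sonority 3).
/dʒ/ is an affricate (sonority 2).
/k/ is a stop (sonority 1).
/ʔ/→/ʃ/: change +2.
/ʃ/→/dʒ/: change -1.
/dʒ/→/k/: change -1.
Minimum = -1.

-1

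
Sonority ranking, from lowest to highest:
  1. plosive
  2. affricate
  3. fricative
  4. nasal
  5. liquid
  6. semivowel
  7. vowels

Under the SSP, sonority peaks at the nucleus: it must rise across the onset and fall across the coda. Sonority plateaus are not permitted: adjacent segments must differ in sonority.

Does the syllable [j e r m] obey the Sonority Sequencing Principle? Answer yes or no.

Onset: /j/ is a semivowel (sonority 6); then the nucleus /e/ (sonority 7).
Onset profile 6-7 — rises to the nucleus.
Coda: /r/ is a liquid (sonority 5), /m/ is a nasal (sonority 4).
Coda profile 7-5-4 — falls from the nucleus.

yes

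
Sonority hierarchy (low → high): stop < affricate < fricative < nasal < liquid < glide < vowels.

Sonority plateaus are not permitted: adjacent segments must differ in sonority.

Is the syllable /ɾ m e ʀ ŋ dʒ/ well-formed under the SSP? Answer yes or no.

no

Onset: /ɾ/ is a liquid (sonority 5), /m/ is a nasal (sonority 4); then the nucleus /e/ (sonority 7).
Onset profile 5-4-7 — does not strictly rise throughout.
Coda: /ʀ/ is a liquid (sonority 5), /ŋ/ is a nasal (sonority 4), /dʒ/ is an affricate (sonority 2).
Coda profile 7-5-4-2 — falls from the nucleus.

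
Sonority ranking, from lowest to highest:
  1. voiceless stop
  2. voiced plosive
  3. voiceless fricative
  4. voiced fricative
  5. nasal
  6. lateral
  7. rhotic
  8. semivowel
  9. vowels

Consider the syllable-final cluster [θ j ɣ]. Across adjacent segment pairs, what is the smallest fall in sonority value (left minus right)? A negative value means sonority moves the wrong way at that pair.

/θ/: voiceless fricative = 3.
/j/: semivowel = 8.
/ɣ/: voiced fricative = 4.
/θ/→/j/: change -5.
/j/→/ɣ/: change +4.
Minimum = -5.

-5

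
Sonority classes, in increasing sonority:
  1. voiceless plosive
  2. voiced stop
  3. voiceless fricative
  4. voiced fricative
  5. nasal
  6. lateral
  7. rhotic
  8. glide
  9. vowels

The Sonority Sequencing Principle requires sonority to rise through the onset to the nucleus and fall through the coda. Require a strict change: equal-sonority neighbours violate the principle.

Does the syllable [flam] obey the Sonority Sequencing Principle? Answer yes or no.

yes

Onset: /f/ is a voiceless fricative (sonority 3), /l/ is a lateral (sonority 6); then the nucleus /a/ (sonority 9).
Onset profile 3-6-9 — rises to the nucleus.
Coda: /m/ is a nasal (sonority 5).
Coda profile 9-5 — falls from the nucleus.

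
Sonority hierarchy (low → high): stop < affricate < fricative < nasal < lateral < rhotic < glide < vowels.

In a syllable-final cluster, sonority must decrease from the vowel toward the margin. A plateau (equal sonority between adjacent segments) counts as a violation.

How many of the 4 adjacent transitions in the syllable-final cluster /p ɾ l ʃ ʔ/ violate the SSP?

/p/: stop = 1.
/ɾ/: rhotic = 6.
/l/: lateral = 5.
/ʃ/: fricative = 3.
/ʔ/: stop = 1.
/p/→/ɾ/: 1→6 (does not fall) — violation.
/ɾ/→/l/: 6→5 (falls) — ok.
/l/→/ʃ/: 5→3 (falls) — ok.
/ʃ/→/ʔ/: 3→1 (falls) — ok.

1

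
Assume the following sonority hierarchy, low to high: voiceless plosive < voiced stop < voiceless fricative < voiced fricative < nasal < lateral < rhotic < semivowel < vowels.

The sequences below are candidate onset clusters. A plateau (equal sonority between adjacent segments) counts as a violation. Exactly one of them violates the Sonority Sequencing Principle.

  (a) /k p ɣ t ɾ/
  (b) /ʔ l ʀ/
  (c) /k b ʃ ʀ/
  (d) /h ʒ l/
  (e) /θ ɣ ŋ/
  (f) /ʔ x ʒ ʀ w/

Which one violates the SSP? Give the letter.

a

(a) sonority 1-1-4-1-7: ill-formed.
(b) sonority 1-6-7: well-formed.
(c) sonority 1-2-3-7: well-formed.
(d) sonority 3-4-6: well-formed.
(e) sonority 3-4-5: well-formed.
(f) sonority 1-3-4-7-8: well-formed.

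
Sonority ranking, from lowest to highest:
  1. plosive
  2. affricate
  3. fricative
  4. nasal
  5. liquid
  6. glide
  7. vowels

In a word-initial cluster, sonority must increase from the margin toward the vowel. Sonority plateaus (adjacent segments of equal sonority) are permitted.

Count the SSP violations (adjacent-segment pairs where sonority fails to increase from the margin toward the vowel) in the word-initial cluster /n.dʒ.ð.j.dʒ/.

2

/n/ is a nasal (sonority 4).
/dʒ/ is an affricate (sonority 2).
/ð/ is a fricative (sonority 3).
/j/ is a glide (sonority 6).
/dʒ/ is an affricate (sonority 2).
/n/→/dʒ/: 4→2 (does not rise) — violation.
/dʒ/→/ð/: 2→3 (rises) — ok.
/ð/→/j/: 3→6 (rises) — ok.
/j/→/dʒ/: 6→2 (does not rise) — violation.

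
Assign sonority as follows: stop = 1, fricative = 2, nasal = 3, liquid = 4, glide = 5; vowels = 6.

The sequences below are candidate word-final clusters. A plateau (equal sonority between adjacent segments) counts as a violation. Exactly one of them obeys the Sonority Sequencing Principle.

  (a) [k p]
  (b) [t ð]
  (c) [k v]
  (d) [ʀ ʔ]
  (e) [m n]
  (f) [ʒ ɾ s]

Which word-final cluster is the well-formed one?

d

(a) [k p]: profile 1-1 — violates.
(b) [t ð]: profile 1-2 — violates.
(c) [k v]: profile 1-2 — violates.
(d) [ʀ ʔ]: profile 4-1 — obeys.
(e) [m n]: profile 3-3 — violates.
(f) [ʒ ɾ s]: profile 2-4-2 — violates.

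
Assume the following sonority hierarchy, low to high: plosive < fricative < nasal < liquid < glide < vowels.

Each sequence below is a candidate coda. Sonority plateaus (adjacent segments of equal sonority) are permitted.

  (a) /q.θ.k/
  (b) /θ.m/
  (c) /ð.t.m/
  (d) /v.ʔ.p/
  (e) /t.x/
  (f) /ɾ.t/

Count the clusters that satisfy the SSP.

(a) sonority 1-2-1: ill-formed.
(b) sonority 2-3: ill-formed.
(c) sonority 2-1-3: ill-formed.
(d) sonority 2-1-1: well-formed.
(e) sonority 1-2: ill-formed.
(f) sonority 4-1: well-formed.

2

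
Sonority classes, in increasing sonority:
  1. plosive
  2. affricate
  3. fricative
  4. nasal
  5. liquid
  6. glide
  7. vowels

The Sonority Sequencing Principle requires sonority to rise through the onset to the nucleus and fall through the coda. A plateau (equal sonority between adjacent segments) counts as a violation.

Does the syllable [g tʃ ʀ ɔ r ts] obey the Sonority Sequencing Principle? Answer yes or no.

yes

Onset: /g/ is a plosive (sonority 1), /tʃ/ is an affricate (sonority 2), /ʀ/ is a liquid (sonority 5); then the nucleus /ɔ/ (sonority 7).
Onset profile 1-2-5-7 — rises to the nucleus.
Coda: /r/ is a liquid (sonority 5), /ts/ is an affricate (sonority 2).
Coda profile 7-5-2 — falls from the nucleus.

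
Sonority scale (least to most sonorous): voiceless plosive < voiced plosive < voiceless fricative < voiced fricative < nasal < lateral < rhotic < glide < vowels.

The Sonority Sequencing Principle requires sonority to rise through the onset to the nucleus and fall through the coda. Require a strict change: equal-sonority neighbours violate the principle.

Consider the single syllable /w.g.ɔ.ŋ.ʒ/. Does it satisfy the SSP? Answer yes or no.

Onset: /w/ is a glide (sonority 8), /g/ is a voiced plosive (sonority 2); then the nucleus /ɔ/ (sonority 9).
Onset profile 8-2-9 — does not strictly rise throughout.
Coda: /ŋ/ is a nasal (sonority 5), /ʒ/ is a voiced fricative (sonority 4).
Coda profile 9-5-4 — falls from the nucleus.

no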